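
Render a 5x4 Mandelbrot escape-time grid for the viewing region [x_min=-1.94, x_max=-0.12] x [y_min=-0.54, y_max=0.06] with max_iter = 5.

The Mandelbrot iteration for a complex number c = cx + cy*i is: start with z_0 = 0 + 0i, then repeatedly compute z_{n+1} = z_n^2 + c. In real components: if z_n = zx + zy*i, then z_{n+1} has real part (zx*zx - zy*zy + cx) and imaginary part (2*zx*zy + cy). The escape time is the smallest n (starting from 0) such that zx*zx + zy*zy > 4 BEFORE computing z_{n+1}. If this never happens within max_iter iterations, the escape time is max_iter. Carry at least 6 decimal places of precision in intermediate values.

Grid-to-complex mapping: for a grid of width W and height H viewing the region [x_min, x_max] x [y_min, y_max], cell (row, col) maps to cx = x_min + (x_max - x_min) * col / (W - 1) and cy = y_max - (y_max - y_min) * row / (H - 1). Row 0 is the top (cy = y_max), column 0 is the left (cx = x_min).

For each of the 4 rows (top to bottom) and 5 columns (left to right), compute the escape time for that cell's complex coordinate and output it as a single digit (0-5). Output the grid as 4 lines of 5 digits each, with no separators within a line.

Answer: 55555
45555
35555
13555

Derivation:
(row=0, col=0): c = -1.9400 + 0.0600i → escape time 5
(row=0, col=1): c = -1.4850 + 0.0600i → escape time 5
(row=0, col=2): c = -1.0300 + 0.0600i → escape time 5
(row=0, col=3): c = -0.5750 + 0.0600i → escape time 5
(row=0, col=4): c = -0.1200 + 0.0600i → escape time 5
(row=1, col=0): c = -1.9400 + -0.1400i → escape time 4
(row=1, col=1): c = -1.4850 + -0.1400i → escape time 5
(row=1, col=2): c = -1.0300 + -0.1400i → escape time 5
(row=1, col=3): c = -0.5750 + -0.1400i → escape time 5
(row=1, col=4): c = -0.1200 + -0.1400i → escape time 5
(row=2, col=0): c = -1.9400 + -0.3400i → escape time 3
(row=2, col=1): c = -1.4850 + -0.3400i → escape time 5
(row=2, col=2): c = -1.0300 + -0.3400i → escape time 5
(row=2, col=3): c = -0.5750 + -0.3400i → escape time 5
(row=2, col=4): c = -0.1200 + -0.3400i → escape time 5
(row=3, col=0): c = -1.9400 + -0.5400i → escape time 1
(row=3, col=1): c = -1.4850 + -0.5400i → escape time 3
(row=3, col=2): c = -1.0300 + -0.5400i → escape time 5
(row=3, col=3): c = -0.5750 + -0.5400i → escape time 5
(row=3, col=4): c = -0.1200 + -0.5400i → escape time 5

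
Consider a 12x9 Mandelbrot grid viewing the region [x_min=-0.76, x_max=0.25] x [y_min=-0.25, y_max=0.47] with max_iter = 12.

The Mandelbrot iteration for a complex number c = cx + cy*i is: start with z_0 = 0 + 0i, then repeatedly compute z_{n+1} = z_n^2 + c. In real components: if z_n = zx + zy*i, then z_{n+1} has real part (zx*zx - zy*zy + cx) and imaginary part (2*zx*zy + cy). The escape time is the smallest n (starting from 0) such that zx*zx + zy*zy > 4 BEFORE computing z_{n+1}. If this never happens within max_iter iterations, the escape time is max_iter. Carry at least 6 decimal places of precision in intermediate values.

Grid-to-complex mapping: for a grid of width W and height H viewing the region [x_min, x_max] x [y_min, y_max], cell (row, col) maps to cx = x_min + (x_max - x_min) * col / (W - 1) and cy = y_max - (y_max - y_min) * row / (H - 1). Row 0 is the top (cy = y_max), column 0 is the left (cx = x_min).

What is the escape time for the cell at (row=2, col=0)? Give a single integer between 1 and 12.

Answer: 11

Derivation:
z_0 = 0 + 0i, c = -0.7600 + 0.2900i
Iter 1: z = -0.7600 + 0.2900i, |z|^2 = 0.6617
Iter 2: z = -0.2665 + -0.1508i, |z|^2 = 0.0938
Iter 3: z = -0.7117 + 0.3704i, |z|^2 = 0.6437
Iter 4: z = -0.3906 + -0.2372i, |z|^2 = 0.2089
Iter 5: z = -0.6637 + 0.4753i, |z|^2 = 0.6664
Iter 6: z = -0.5455 + -0.3409i, |z|^2 = 0.4138
Iter 7: z = -0.5787 + 0.6619i, |z|^2 = 0.7730
Iter 8: z = -0.8633 + -0.4761i, |z|^2 = 0.9719
Iter 9: z = -0.2414 + 1.1120i, |z|^2 = 1.2948
Iter 10: z = -1.9382 + -0.2469i, |z|^2 = 3.8176
Iter 11: z = 2.9357 + 1.2472i, |z|^2 = 10.1737
Escaped at iteration 11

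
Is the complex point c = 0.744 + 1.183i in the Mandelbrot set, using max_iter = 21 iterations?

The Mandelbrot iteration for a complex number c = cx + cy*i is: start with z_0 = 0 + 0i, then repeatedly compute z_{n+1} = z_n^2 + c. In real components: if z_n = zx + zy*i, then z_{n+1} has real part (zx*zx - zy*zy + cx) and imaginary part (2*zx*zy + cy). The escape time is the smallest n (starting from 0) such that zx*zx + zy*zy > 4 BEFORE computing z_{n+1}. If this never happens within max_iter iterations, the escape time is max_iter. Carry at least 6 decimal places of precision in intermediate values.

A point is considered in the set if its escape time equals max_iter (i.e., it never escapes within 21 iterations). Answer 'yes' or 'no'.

Answer: no

Derivation:
z_0 = 0 + 0i, c = 0.7440 + 1.1830i
Iter 1: z = 0.7440 + 1.1830i, |z|^2 = 1.9530
Iter 2: z = -0.1020 + 2.9433i, |z|^2 = 8.6734
Escaped at iteration 2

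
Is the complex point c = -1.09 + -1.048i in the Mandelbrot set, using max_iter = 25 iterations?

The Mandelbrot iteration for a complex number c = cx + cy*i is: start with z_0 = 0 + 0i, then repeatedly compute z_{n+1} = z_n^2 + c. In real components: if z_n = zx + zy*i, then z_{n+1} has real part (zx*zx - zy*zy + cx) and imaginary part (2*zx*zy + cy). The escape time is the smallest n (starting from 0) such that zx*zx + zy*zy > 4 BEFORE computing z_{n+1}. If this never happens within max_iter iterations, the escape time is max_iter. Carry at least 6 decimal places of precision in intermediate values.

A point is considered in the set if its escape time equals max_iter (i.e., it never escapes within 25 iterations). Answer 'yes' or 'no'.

Answer: no

Derivation:
z_0 = 0 + 0i, c = -1.0900 + -1.0480i
Iter 1: z = -1.0900 + -1.0480i, |z|^2 = 2.2864
Iter 2: z = -1.0002 + 1.2366i, |z|^2 = 2.5297
Iter 3: z = -1.6189 + -3.5218i, |z|^2 = 15.0237
Escaped at iteration 3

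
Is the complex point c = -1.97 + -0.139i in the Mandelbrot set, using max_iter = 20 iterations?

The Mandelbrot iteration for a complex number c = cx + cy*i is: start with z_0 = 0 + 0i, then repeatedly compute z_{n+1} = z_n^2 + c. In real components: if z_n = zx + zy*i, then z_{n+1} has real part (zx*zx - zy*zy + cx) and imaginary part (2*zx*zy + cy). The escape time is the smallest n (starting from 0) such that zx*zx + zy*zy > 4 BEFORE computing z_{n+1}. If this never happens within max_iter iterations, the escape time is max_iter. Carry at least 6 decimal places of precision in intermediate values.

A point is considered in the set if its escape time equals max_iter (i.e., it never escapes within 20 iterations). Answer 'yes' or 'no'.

z_0 = 0 + 0i, c = -1.9700 + -0.1390i
Iter 1: z = -1.9700 + -0.1390i, |z|^2 = 3.9002
Iter 2: z = 1.8916 + 0.4087i, |z|^2 = 3.7451
Iter 3: z = 1.4411 + 1.4070i, |z|^2 = 4.0564
Escaped at iteration 3

Answer: no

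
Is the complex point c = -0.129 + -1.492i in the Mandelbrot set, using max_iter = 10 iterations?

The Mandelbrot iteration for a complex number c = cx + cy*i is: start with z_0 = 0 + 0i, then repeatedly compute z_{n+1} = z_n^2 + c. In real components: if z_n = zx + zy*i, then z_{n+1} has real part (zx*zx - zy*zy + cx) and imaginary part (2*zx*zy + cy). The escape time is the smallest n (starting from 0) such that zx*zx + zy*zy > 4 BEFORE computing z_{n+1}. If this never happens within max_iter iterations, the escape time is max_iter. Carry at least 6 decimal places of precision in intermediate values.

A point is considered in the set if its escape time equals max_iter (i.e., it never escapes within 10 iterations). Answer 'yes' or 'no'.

Answer: no

Derivation:
z_0 = 0 + 0i, c = -0.1290 + -1.4920i
Iter 1: z = -0.1290 + -1.4920i, |z|^2 = 2.2427
Iter 2: z = -2.3384 + -1.1071i, |z|^2 = 6.6938
Escaped at iteration 2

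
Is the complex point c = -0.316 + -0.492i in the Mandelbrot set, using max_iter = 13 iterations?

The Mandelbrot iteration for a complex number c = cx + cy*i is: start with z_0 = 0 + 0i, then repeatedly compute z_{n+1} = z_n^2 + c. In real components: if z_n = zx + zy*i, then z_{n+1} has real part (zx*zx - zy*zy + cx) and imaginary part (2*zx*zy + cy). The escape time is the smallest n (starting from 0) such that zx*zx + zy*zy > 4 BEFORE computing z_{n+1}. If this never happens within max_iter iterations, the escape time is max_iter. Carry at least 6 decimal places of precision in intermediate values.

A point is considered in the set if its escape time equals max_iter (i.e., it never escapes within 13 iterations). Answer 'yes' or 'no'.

Answer: yes

Derivation:
z_0 = 0 + 0i, c = -0.3160 + -0.4920i
Iter 1: z = -0.3160 + -0.4920i, |z|^2 = 0.3419
Iter 2: z = -0.4582 + -0.1811i, |z|^2 = 0.2427
Iter 3: z = -0.1388 + -0.3261i, |z|^2 = 0.1256
Iter 4: z = -0.4031 + -0.4015i, |z|^2 = 0.3236
Iter 5: z = -0.3147 + -0.1684i, |z|^2 = 0.1274
Iter 6: z = -0.2453 + -0.3860i, |z|^2 = 0.2092
Iter 7: z = -0.4048 + -0.3026i, |z|^2 = 0.2555
Iter 8: z = -0.2437 + -0.2470i, |z|^2 = 0.1204
Iter 9: z = -0.3176 + -0.3716i, |z|^2 = 0.2390
Iter 10: z = -0.3532 + -0.2559i, |z|^2 = 0.1903
Iter 11: z = -0.2567 + -0.3112i, |z|^2 = 0.1628
Iter 12: z = -0.3469 + -0.3322i, |z|^2 = 0.2307
Did not escape in 13 iterations → in set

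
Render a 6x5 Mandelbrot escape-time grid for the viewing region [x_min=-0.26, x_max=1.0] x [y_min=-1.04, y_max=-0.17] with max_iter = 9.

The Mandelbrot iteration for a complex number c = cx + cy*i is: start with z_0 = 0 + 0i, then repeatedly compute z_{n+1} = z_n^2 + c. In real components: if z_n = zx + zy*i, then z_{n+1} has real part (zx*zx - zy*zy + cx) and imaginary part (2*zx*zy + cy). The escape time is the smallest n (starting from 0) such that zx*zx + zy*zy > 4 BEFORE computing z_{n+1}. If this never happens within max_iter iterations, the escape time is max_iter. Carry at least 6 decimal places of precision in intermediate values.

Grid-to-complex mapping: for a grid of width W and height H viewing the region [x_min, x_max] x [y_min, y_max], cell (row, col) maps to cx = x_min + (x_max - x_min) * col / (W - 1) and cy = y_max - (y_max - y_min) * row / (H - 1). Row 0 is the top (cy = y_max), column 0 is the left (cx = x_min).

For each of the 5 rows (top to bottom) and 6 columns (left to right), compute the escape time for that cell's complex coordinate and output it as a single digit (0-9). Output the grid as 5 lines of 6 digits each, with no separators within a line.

Answer: 999532
999532
999432
995322
563222

Derivation:
(row=0, col=0): c = -0.2600 + -0.1700i → escape time 9
(row=0, col=1): c = -0.0080 + -0.1700i → escape time 9
(row=0, col=2): c = 0.2440 + -0.1700i → escape time 9
(row=0, col=3): c = 0.4960 + -0.1700i → escape time 5
(row=0, col=4): c = 0.7480 + -0.1700i → escape time 3
(row=0, col=5): c = 1.0000 + -0.1700i → escape time 2
(row=1, col=0): c = -0.2600 + -0.3875i → escape time 9
(row=1, col=1): c = -0.0080 + -0.3875i → escape time 9
(row=1, col=2): c = 0.2440 + -0.3875i → escape time 9
(row=1, col=3): c = 0.4960 + -0.3875i → escape time 5
(row=1, col=4): c = 0.7480 + -0.3875i → escape time 3
(row=1, col=5): c = 1.0000 + -0.3875i → escape time 2
(row=2, col=0): c = -0.2600 + -0.6050i → escape time 9
(row=2, col=1): c = -0.0080 + -0.6050i → escape time 9
(row=2, col=2): c = 0.2440 + -0.6050i → escape time 9
(row=2, col=3): c = 0.4960 + -0.6050i → escape time 4
(row=2, col=4): c = 0.7480 + -0.6050i → escape time 3
(row=2, col=5): c = 1.0000 + -0.6050i → escape time 2
(row=3, col=0): c = -0.2600 + -0.8225i → escape time 9
(row=3, col=1): c = -0.0080 + -0.8225i → escape time 9
(row=3, col=2): c = 0.2440 + -0.8225i → escape time 5
(row=3, col=3): c = 0.4960 + -0.8225i → escape time 3
(row=3, col=4): c = 0.7480 + -0.8225i → escape time 2
(row=3, col=5): c = 1.0000 + -0.8225i → escape time 2
(row=4, col=0): c = -0.2600 + -1.0400i → escape time 5
(row=4, col=1): c = -0.0080 + -1.0400i → escape time 6
(row=4, col=2): c = 0.2440 + -1.0400i → escape time 3
(row=4, col=3): c = 0.4960 + -1.0400i → escape time 2
(row=4, col=4): c = 0.7480 + -1.0400i → escape time 2
(row=4, col=5): c = 1.0000 + -1.0400i → escape time 2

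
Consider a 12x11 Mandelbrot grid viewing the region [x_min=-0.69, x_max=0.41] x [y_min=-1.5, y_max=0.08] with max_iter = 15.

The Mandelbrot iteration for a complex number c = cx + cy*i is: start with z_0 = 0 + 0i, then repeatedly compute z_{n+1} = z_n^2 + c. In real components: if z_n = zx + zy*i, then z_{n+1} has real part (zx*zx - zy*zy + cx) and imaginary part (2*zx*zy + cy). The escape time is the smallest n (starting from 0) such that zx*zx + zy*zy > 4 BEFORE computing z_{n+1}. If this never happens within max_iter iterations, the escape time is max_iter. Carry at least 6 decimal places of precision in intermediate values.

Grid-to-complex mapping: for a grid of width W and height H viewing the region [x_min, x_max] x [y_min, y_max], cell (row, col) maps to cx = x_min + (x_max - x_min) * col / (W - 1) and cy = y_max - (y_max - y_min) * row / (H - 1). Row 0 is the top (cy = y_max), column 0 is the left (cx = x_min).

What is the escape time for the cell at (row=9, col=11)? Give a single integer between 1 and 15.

Answer: 2

Derivation:
z_0 = 0 + 0i, c = 0.4100 + -1.3420i
Iter 1: z = 0.4100 + -1.3420i, |z|^2 = 1.9691
Iter 2: z = -1.2229 + -2.4424i, |z|^2 = 7.4609
Escaped at iteration 2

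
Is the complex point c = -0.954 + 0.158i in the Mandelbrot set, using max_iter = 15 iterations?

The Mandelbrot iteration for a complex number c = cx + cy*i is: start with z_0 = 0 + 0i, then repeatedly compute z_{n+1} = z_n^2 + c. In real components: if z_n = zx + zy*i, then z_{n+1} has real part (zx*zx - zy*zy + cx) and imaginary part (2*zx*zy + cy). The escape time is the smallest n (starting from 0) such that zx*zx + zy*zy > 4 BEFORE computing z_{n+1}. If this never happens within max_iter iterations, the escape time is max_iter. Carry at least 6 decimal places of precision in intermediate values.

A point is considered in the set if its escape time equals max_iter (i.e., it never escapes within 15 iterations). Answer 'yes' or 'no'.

z_0 = 0 + 0i, c = -0.9540 + 0.1580i
Iter 1: z = -0.9540 + 0.1580i, |z|^2 = 0.9351
Iter 2: z = -0.0688 + -0.1435i, |z|^2 = 0.0253
Iter 3: z = -0.9698 + 0.1778i, |z|^2 = 0.9722
Iter 4: z = -0.0450 + -0.1868i, |z|^2 = 0.0369
Iter 5: z = -0.9869 + 0.1748i, |z|^2 = 1.0045
Iter 6: z = -0.0107 + -0.1870i, |z|^2 = 0.0351
Iter 7: z = -0.9889 + 0.1620i, |z|^2 = 1.0041
Iter 8: z = -0.0024 + -0.1624i, |z|^2 = 0.0264
Iter 9: z = -0.9804 + 0.1588i, |z|^2 = 0.9863
Iter 10: z = -0.0181 + -0.1533i, |z|^2 = 0.0238
Iter 11: z = -0.9772 + 0.1636i, |z|^2 = 0.9816
Iter 12: z = -0.0259 + -0.1616i, |z|^2 = 0.0268
Iter 13: z = -0.9795 + 0.1664i, |z|^2 = 0.9870
Iter 14: z = -0.0223 + -0.1679i, |z|^2 = 0.0287
Did not escape in 15 iterations → in set

Answer: yes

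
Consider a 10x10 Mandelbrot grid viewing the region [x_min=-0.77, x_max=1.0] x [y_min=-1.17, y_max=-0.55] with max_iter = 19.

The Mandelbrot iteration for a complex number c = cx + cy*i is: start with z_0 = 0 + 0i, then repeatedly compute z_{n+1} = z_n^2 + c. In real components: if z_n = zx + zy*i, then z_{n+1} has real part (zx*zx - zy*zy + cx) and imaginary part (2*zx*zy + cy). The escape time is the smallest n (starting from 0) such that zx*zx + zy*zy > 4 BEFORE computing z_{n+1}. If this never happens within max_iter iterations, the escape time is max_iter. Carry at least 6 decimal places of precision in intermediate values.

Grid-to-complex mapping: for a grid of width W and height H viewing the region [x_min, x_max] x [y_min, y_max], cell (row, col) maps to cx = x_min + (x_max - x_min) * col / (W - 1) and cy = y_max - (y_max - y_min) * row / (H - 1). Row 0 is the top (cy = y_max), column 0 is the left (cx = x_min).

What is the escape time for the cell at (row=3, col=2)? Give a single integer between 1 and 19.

Answer: 7

Derivation:
z_0 = 0 + 0i, c = -0.3767 + -0.7567i
Iter 1: z = -0.3767 + -0.7567i, |z|^2 = 0.7144
Iter 2: z = -0.8073 + -0.1866i, |z|^2 = 0.6866
Iter 3: z = 0.2403 + -0.4553i, |z|^2 = 0.2650
Iter 4: z = -0.5262 + -0.9755i, |z|^2 = 1.2285
Iter 5: z = -1.0513 + 0.2700i, |z|^2 = 1.1781
Iter 6: z = 0.6557 + -1.3243i, |z|^2 = 2.1837
Iter 7: z = -1.7005 + -2.4933i, |z|^2 = 9.1081
Escaped at iteration 7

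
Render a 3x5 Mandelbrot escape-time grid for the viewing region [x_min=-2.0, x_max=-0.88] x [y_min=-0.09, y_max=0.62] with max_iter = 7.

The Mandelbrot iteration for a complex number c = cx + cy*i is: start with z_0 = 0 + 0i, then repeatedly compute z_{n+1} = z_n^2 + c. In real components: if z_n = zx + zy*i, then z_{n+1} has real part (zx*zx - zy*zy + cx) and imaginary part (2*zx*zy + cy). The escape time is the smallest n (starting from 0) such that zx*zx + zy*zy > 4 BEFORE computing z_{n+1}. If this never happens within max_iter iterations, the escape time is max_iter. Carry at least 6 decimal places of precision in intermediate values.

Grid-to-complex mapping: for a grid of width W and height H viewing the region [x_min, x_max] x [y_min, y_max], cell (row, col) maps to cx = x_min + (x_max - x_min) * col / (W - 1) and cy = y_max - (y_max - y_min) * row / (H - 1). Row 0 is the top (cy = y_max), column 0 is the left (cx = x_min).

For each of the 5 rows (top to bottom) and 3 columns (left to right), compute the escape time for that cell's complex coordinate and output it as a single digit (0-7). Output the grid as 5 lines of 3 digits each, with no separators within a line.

(row=0, col=0): c = -2.0000 + 0.6200i → escape time 1
(row=0, col=1): c = -1.4400 + 0.6200i → escape time 3
(row=0, col=2): c = -0.8800 + 0.6200i → escape time 5
(row=1, col=0): c = -2.0000 + 0.4425i → escape time 1
(row=1, col=1): c = -1.4400 + 0.4425i → escape time 4
(row=1, col=2): c = -0.8800 + 0.4425i → escape time 6
(row=2, col=0): c = -2.0000 + 0.2650i → escape time 1
(row=2, col=1): c = -1.4400 + 0.2650i → escape time 5
(row=2, col=2): c = -0.8800 + 0.2650i → escape time 7
(row=3, col=0): c = -2.0000 + 0.0875i → escape time 1
(row=3, col=1): c = -1.4400 + 0.0875i → escape time 7
(row=3, col=2): c = -0.8800 + 0.0875i → escape time 7
(row=4, col=0): c = -2.0000 + -0.0900i → escape time 1
(row=4, col=1): c = -1.4400 + -0.0900i → escape time 7
(row=4, col=2): c = -0.8800 + -0.0900i → escape time 7

Answer: 135
146
157
177
177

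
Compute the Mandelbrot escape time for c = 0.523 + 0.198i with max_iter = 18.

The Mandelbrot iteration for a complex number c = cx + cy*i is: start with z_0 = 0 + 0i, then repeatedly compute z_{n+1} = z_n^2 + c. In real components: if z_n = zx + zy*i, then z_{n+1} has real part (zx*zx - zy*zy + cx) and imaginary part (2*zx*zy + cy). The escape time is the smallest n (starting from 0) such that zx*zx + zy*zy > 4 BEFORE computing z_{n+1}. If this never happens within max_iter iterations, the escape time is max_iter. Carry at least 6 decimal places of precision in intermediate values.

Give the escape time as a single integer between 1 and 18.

z_0 = 0 + 0i, c = 0.5230 + 0.1980i
Iter 1: z = 0.5230 + 0.1980i, |z|^2 = 0.3127
Iter 2: z = 0.7573 + 0.4051i, |z|^2 = 0.7377
Iter 3: z = 0.9324 + 0.8116i, |z|^2 = 1.5281
Iter 4: z = 0.7337 + 1.7115i, |z|^2 = 3.4676
Iter 5: z = -1.8679 + 2.7096i, |z|^2 = 10.8310
Escaped at iteration 5

Answer: 5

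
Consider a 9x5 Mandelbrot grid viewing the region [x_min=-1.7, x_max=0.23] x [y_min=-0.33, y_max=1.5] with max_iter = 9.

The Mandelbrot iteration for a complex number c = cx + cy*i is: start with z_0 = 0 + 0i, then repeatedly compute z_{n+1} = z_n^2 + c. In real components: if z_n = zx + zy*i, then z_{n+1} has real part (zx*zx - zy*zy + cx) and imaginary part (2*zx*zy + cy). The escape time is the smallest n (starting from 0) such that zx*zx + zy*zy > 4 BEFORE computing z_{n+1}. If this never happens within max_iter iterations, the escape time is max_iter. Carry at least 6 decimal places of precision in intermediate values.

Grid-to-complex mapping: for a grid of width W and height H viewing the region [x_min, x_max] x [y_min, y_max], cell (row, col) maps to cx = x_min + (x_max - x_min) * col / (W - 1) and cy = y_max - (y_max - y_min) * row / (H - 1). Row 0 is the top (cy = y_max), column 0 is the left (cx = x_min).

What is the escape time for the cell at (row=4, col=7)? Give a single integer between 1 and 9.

Answer: 9

Derivation:
z_0 = 0 + 0i, c = -0.0112 + -0.3300i
Iter 1: z = -0.0112 + -0.3300i, |z|^2 = 0.1090
Iter 2: z = -0.1200 + -0.3226i, |z|^2 = 0.1185
Iter 3: z = -0.1009 + -0.2526i, |z|^2 = 0.0740
Iter 4: z = -0.0649 + -0.2790i, |z|^2 = 0.0821
Iter 5: z = -0.0849 + -0.2938i, |z|^2 = 0.0935
Iter 6: z = -0.0904 + -0.2801i, |z|^2 = 0.0866
Iter 7: z = -0.0815 + -0.2794i, |z|^2 = 0.0847
Iter 8: z = -0.0827 + -0.2844i, |z|^2 = 0.0877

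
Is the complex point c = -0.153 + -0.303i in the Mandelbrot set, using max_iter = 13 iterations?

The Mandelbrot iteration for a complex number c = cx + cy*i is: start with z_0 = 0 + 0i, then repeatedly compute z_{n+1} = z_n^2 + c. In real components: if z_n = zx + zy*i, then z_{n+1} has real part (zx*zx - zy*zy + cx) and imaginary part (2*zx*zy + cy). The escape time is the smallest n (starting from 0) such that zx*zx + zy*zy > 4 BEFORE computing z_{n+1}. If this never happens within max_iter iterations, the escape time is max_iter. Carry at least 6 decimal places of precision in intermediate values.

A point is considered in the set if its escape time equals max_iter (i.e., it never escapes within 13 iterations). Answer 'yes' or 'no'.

Answer: yes

Derivation:
z_0 = 0 + 0i, c = -0.1530 + -0.3030i
Iter 1: z = -0.1530 + -0.3030i, |z|^2 = 0.1152
Iter 2: z = -0.2214 + -0.2103i, |z|^2 = 0.0932
Iter 3: z = -0.1482 + -0.2099i, |z|^2 = 0.0660
Iter 4: z = -0.1751 + -0.2408i, |z|^2 = 0.0886
Iter 5: z = -0.1803 + -0.2187i, |z|^2 = 0.0803
Iter 6: z = -0.1683 + -0.2241i, |z|^2 = 0.0786
Iter 7: z = -0.1749 + -0.2276i, |z|^2 = 0.0824
Iter 8: z = -0.1742 + -0.2234i, |z|^2 = 0.0802
Iter 9: z = -0.1726 + -0.2252i, |z|^2 = 0.0805
Iter 10: z = -0.1739 + -0.2253i, |z|^2 = 0.0810
Iter 11: z = -0.1735 + -0.2246i, |z|^2 = 0.0806
Iter 12: z = -0.1734 + -0.2251i, |z|^2 = 0.0807
Did not escape in 13 iterations → in set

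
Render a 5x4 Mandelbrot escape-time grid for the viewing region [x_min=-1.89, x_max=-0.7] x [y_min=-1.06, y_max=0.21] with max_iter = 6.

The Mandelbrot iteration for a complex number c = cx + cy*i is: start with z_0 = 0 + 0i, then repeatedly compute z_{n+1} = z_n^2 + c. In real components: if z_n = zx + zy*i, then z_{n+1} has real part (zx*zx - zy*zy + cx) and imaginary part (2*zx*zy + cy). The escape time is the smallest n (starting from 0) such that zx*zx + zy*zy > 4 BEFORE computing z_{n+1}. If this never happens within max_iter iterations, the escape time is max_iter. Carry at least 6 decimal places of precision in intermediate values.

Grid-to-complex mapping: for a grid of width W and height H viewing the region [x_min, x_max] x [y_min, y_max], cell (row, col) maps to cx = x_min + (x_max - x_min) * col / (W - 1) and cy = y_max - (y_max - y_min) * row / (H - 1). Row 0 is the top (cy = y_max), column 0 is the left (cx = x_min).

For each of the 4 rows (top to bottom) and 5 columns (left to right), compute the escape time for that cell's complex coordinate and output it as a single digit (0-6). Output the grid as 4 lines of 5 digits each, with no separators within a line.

Answer: 45666
45666
23346
12333

Derivation:
(row=0, col=0): c = -1.8900 + 0.2100i → escape time 4
(row=0, col=1): c = -1.5925 + 0.2100i → escape time 5
(row=0, col=2): c = -1.2950 + 0.2100i → escape time 6
(row=0, col=3): c = -0.9975 + 0.2100i → escape time 6
(row=0, col=4): c = -0.7000 + 0.2100i → escape time 6
(row=1, col=0): c = -1.8900 + -0.2133i → escape time 4
(row=1, col=1): c = -1.5925 + -0.2133i → escape time 5
(row=1, col=2): c = -1.2950 + -0.2133i → escape time 6
(row=1, col=3): c = -0.9975 + -0.2133i → escape time 6
(row=1, col=4): c = -0.7000 + -0.2133i → escape time 6
(row=2, col=0): c = -1.8900 + -0.6367i → escape time 2
(row=2, col=1): c = -1.5925 + -0.6367i → escape time 3
(row=2, col=2): c = -1.2950 + -0.6367i → escape time 3
(row=2, col=3): c = -0.9975 + -0.6367i → escape time 4
(row=2, col=4): c = -0.7000 + -0.6367i → escape time 6
(row=3, col=0): c = -1.8900 + -1.0600i → escape time 1
(row=3, col=1): c = -1.5925 + -1.0600i → escape time 2
(row=3, col=2): c = -1.2950 + -1.0600i → escape time 3
(row=3, col=3): c = -0.9975 + -1.0600i → escape time 3
(row=3, col=4): c = -0.7000 + -1.0600i → escape time 3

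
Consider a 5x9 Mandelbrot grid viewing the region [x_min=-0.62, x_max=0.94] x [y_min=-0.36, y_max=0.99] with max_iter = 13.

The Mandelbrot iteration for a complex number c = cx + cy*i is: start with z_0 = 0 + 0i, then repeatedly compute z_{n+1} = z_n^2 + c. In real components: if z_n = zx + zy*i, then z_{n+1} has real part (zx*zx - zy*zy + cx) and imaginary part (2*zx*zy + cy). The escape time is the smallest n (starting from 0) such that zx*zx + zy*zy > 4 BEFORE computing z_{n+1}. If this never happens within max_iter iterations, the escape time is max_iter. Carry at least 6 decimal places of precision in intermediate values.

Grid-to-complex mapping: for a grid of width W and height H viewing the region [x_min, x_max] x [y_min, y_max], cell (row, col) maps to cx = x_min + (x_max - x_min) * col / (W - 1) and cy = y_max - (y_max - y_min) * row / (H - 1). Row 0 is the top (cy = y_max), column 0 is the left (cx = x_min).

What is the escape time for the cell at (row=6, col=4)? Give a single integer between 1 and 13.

z_0 = 0 + 0i, c = 0.9400 + -0.0225i
Iter 1: z = 0.9400 + -0.0225i, |z|^2 = 0.8841
Iter 2: z = 1.8231 + -0.0648i, |z|^2 = 3.3279
Iter 3: z = 4.2595 + -0.2588i, |z|^2 = 18.2101
Escaped at iteration 3

Answer: 3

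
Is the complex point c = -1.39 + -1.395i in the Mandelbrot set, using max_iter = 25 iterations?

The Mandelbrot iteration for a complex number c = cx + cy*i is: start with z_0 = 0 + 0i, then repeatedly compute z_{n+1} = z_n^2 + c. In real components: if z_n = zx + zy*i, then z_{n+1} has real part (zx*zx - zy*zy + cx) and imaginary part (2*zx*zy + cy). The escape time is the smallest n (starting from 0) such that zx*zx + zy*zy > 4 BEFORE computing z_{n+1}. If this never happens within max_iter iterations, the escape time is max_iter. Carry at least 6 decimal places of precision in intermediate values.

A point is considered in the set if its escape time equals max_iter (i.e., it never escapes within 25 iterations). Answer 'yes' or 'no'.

z_0 = 0 + 0i, c = -1.3900 + -1.3950i
Iter 1: z = -1.3900 + -1.3950i, |z|^2 = 3.8781
Iter 2: z = -1.4039 + 2.4831i, |z|^2 = 8.1368
Escaped at iteration 2

Answer: no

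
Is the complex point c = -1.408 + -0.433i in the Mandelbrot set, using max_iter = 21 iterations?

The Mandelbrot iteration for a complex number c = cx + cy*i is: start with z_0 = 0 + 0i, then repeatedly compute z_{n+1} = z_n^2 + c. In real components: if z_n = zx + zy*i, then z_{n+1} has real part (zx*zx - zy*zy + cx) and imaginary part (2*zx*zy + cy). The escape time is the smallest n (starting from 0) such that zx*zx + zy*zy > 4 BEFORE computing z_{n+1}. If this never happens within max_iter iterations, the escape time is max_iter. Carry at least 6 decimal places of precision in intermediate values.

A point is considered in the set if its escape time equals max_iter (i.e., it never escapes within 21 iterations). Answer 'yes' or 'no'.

z_0 = 0 + 0i, c = -1.4080 + -0.4330i
Iter 1: z = -1.4080 + -0.4330i, |z|^2 = 2.1700
Iter 2: z = 0.3870 + 0.7863i, |z|^2 = 0.7681
Iter 3: z = -1.8766 + 0.1756i, |z|^2 = 3.5523
Iter 4: z = 2.0827 + -1.0920i, |z|^2 = 5.5299
Escaped at iteration 4

Answer: no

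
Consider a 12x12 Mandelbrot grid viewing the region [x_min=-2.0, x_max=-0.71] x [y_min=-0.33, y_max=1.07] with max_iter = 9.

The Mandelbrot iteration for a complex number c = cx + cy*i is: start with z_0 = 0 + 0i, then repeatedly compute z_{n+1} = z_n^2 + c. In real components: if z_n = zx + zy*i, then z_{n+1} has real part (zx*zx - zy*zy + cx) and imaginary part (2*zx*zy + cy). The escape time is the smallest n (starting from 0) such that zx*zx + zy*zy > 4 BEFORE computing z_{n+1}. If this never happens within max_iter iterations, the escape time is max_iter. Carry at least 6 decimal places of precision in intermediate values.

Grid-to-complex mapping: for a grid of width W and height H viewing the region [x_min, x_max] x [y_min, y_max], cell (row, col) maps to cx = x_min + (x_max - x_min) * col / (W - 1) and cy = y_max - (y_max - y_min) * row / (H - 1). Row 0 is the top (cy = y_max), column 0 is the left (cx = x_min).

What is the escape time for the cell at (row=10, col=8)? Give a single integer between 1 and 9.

Answer: 9

Derivation:
z_0 = 0 + 0i, c = -1.0618 + -0.2027i
Iter 1: z = -1.0618 + -0.2027i, |z|^2 = 1.1686
Iter 2: z = 0.0245 + 0.2278i, |z|^2 = 0.0525
Iter 3: z = -1.1131 + -0.1915i, |z|^2 = 1.2757
Iter 4: z = 0.1405 + 0.2237i, |z|^2 = 0.0698
Iter 5: z = -1.0921 + -0.1399i, |z|^2 = 1.2123
Iter 6: z = 0.1113 + 0.1028i, |z|^2 = 0.0230
Iter 7: z = -1.0600 + -0.1798i, |z|^2 = 1.1559
Iter 8: z = 0.0294 + 0.1785i, |z|^2 = 0.0327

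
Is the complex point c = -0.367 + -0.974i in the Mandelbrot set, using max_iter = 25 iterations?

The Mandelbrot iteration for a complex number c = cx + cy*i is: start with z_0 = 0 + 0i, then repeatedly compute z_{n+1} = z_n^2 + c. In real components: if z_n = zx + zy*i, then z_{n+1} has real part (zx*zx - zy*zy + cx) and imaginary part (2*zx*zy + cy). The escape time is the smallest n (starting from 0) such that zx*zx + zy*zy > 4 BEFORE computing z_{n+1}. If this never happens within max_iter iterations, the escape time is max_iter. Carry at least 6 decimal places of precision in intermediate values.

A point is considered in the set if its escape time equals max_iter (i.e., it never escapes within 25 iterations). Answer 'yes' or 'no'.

Answer: no

Derivation:
z_0 = 0 + 0i, c = -0.3670 + -0.9740i
Iter 1: z = -0.3670 + -0.9740i, |z|^2 = 1.0834
Iter 2: z = -1.1810 + -0.2591i, |z|^2 = 1.4619
Iter 3: z = 0.9606 + -0.3621i, |z|^2 = 1.0538
Iter 4: z = 0.4247 + -1.6696i, |z|^2 = 2.9678
Iter 5: z = -2.9741 + -2.3921i, |z|^2 = 14.5675
Escaped at iteration 5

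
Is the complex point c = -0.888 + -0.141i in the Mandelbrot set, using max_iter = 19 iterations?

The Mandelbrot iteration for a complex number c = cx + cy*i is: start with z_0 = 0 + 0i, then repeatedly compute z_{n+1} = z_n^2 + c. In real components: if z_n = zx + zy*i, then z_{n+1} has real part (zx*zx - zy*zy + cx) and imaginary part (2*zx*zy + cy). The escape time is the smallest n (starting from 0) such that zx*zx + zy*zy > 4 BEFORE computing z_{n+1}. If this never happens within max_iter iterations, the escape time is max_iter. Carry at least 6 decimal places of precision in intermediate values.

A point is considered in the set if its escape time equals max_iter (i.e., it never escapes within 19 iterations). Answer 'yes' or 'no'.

Answer: yes

Derivation:
z_0 = 0 + 0i, c = -0.8880 + -0.1410i
Iter 1: z = -0.8880 + -0.1410i, |z|^2 = 0.8084
Iter 2: z = -0.1193 + 0.1094i, |z|^2 = 0.0262
Iter 3: z = -0.8857 + -0.1671i, |z|^2 = 0.8124
Iter 4: z = -0.1314 + 0.1550i, |z|^2 = 0.0413
Iter 5: z = -0.8948 + -0.1817i, |z|^2 = 0.8336
Iter 6: z = -0.1204 + 0.1842i, |z|^2 = 0.0484
Iter 7: z = -0.9074 + -0.1854i, |z|^2 = 0.8578
Iter 8: z = -0.0989 + 0.1954i, |z|^2 = 0.0480
Iter 9: z = -0.9164 + -0.1797i, |z|^2 = 0.8721
Iter 10: z = -0.0805 + 0.1883i, |z|^2 = 0.0419
Iter 11: z = -0.9170 + -0.1713i, |z|^2 = 0.8702
Iter 12: z = -0.0765 + 0.1732i, |z|^2 = 0.0358
Iter 13: z = -0.9121 + -0.1675i, |z|^2 = 0.8600
Iter 14: z = -0.0841 + 0.1646i, |z|^2 = 0.0341
Iter 15: z = -0.9080 + -0.1687i, |z|^2 = 0.8529
Iter 16: z = -0.0920 + 0.1653i, |z|^2 = 0.0358
Iter 17: z = -0.9069 + -0.1714i, |z|^2 = 0.8518
Iter 18: z = -0.0950 + 0.1699i, |z|^2 = 0.0379
Did not escape in 19 iterations → in set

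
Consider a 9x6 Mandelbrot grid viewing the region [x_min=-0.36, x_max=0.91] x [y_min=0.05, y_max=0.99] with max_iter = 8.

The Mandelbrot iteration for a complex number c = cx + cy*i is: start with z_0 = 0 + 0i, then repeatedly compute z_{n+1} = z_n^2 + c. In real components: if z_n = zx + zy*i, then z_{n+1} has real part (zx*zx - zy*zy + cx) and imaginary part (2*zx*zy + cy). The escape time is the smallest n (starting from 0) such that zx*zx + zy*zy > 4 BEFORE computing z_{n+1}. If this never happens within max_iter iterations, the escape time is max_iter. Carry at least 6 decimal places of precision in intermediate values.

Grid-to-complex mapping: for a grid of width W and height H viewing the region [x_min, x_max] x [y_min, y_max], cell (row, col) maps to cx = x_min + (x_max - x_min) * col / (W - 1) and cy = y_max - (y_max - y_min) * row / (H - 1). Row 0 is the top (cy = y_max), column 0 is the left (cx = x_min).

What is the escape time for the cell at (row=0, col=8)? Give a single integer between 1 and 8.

Answer: 2

Derivation:
z_0 = 0 + 0i, c = 0.9100 + 0.9900i
Iter 1: z = 0.9100 + 0.9900i, |z|^2 = 1.8082
Iter 2: z = 0.7580 + 2.7918i, |z|^2 = 8.3687
Escaped at iteration 2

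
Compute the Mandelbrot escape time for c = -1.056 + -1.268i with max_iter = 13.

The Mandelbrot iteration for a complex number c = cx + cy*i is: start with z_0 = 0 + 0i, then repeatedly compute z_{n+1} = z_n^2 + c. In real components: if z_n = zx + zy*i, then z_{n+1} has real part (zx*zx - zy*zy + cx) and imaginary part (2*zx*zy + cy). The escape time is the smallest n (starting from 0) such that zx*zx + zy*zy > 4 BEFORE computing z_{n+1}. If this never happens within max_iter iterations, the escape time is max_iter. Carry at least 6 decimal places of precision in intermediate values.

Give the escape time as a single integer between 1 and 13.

z_0 = 0 + 0i, c = -1.0560 + -1.2680i
Iter 1: z = -1.0560 + -1.2680i, |z|^2 = 2.7230
Iter 2: z = -1.5487 + 1.4100i, |z|^2 = 4.3866
Escaped at iteration 2

Answer: 2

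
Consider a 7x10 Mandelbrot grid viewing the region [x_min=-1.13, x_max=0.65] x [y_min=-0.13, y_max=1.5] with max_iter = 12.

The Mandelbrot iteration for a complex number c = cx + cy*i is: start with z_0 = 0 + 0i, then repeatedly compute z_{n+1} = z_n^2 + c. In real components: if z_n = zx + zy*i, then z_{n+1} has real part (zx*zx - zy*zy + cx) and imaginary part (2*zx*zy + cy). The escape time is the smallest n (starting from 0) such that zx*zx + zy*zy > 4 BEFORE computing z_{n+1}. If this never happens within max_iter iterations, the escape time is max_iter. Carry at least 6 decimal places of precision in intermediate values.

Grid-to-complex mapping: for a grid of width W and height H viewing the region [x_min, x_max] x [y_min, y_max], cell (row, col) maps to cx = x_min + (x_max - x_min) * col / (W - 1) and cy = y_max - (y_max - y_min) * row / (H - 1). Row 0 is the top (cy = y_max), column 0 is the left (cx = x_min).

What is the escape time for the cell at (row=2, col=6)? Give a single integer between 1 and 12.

Answer: 2

Derivation:
z_0 = 0 + 0i, c = 0.6500 + 1.1378i
Iter 1: z = 0.6500 + 1.1378i, |z|^2 = 1.7170
Iter 2: z = -0.2220 + 2.6169i, |z|^2 = 6.8974
Escaped at iteration 2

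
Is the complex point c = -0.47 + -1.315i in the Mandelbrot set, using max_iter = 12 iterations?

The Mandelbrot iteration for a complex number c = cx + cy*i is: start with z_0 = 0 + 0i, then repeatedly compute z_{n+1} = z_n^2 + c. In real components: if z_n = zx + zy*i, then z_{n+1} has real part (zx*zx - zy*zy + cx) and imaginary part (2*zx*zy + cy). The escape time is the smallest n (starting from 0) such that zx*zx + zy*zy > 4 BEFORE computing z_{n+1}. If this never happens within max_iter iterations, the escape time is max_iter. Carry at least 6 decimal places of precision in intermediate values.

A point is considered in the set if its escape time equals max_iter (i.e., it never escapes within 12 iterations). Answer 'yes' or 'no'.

Answer: no

Derivation:
z_0 = 0 + 0i, c = -0.4700 + -1.3150i
Iter 1: z = -0.4700 + -1.3150i, |z|^2 = 1.9501
Iter 2: z = -1.9783 + -0.0789i, |z|^2 = 3.9200
Iter 3: z = 3.4375 + -1.0028i, |z|^2 = 12.8224
Escaped at iteration 3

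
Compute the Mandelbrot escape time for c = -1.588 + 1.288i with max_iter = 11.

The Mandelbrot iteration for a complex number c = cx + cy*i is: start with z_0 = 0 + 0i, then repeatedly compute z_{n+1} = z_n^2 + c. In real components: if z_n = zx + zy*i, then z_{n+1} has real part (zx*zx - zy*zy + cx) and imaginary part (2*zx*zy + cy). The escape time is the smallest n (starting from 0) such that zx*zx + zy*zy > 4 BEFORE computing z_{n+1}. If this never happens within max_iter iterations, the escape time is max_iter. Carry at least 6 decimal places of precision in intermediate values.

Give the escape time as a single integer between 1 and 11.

Answer: 1

Derivation:
z_0 = 0 + 0i, c = -1.5880 + 1.2880i
Iter 1: z = -1.5880 + 1.2880i, |z|^2 = 4.1807
Escaped at iteration 1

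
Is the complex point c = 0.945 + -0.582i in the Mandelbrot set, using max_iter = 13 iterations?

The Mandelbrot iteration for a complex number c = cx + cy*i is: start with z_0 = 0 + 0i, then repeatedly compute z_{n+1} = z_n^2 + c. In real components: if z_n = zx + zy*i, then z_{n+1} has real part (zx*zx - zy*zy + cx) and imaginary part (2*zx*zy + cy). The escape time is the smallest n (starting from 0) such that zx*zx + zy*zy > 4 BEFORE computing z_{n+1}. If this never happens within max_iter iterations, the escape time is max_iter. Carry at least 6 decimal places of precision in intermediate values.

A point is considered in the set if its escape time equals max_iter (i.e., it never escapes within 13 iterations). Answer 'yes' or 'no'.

z_0 = 0 + 0i, c = 0.9450 + -0.5820i
Iter 1: z = 0.9450 + -0.5820i, |z|^2 = 1.2317
Iter 2: z = 1.4993 + -1.6820i, |z|^2 = 5.0770
Escaped at iteration 2

Answer: no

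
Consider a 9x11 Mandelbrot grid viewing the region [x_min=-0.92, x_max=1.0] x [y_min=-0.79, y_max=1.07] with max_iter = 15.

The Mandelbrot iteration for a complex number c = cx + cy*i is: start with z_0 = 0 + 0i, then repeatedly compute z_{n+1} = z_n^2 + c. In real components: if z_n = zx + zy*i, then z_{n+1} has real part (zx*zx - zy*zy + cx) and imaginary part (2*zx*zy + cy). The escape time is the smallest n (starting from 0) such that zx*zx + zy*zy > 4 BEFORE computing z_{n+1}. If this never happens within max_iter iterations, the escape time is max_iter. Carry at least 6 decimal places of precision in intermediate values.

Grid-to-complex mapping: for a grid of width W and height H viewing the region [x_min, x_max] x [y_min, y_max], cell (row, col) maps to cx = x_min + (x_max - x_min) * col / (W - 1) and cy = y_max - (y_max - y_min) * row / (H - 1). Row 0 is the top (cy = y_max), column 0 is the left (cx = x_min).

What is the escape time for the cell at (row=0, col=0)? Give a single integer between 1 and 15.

Answer: 3

Derivation:
z_0 = 0 + 0i, c = -0.9200 + 1.0700i
Iter 1: z = -0.9200 + 1.0700i, |z|^2 = 1.9913
Iter 2: z = -1.2185 + -0.8988i, |z|^2 = 2.2926
Iter 3: z = -0.2431 + 3.2604i, |z|^2 = 10.6891
Escaped at iteration 3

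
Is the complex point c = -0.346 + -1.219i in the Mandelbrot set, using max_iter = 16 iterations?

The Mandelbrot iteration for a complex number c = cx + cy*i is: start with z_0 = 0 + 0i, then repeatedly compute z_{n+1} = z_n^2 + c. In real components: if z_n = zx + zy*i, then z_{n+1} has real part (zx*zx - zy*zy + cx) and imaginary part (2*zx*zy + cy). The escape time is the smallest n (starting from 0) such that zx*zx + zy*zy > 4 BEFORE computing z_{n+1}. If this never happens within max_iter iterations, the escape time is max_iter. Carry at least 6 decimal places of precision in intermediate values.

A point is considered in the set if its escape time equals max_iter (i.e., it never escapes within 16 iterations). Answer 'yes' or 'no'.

Answer: no

Derivation:
z_0 = 0 + 0i, c = -0.3460 + -1.2190i
Iter 1: z = -0.3460 + -1.2190i, |z|^2 = 1.6057
Iter 2: z = -1.7122 + -0.3755i, |z|^2 = 3.0727
Iter 3: z = 2.4448 + 0.0667i, |z|^2 = 5.9816
Escaped at iteration 3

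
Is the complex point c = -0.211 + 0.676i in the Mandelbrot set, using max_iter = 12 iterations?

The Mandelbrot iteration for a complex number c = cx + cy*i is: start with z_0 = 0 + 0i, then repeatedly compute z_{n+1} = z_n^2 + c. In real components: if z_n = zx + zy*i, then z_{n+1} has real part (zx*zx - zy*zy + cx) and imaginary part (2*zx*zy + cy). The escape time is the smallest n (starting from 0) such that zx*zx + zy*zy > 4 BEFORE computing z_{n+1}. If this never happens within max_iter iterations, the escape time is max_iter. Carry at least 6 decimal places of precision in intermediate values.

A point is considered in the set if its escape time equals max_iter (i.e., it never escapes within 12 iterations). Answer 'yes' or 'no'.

z_0 = 0 + 0i, c = -0.2110 + 0.6760i
Iter 1: z = -0.2110 + 0.6760i, |z|^2 = 0.5015
Iter 2: z = -0.6235 + 0.3907i, |z|^2 = 0.5414
Iter 3: z = 0.0250 + 0.1888i, |z|^2 = 0.0363
Iter 4: z = -0.2460 + 0.6855i, |z|^2 = 0.5304
Iter 5: z = -0.6203 + 0.3387i, |z|^2 = 0.4995
Iter 6: z = 0.0591 + 0.2558i, |z|^2 = 0.0689
Iter 7: z = -0.2729 + 0.7062i, |z|^2 = 0.5732
Iter 8: z = -0.6352 + 0.2905i, |z|^2 = 0.4879
Iter 9: z = 0.1081 + 0.3069i, |z|^2 = 0.1059
Iter 10: z = -0.2935 + 0.7424i, |z|^2 = 0.6373
Iter 11: z = -0.6760 + 0.2402i, |z|^2 = 0.5147
Did not escape in 12 iterations → in set

Answer: yes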